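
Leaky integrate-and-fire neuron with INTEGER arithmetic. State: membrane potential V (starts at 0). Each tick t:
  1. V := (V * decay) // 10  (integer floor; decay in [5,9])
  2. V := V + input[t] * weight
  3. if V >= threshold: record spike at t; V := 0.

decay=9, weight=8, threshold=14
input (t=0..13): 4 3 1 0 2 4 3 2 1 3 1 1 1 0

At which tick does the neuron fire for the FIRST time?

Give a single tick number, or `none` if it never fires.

Answer: 0

Derivation:
t=0: input=4 -> V=0 FIRE
t=1: input=3 -> V=0 FIRE
t=2: input=1 -> V=8
t=3: input=0 -> V=7
t=4: input=2 -> V=0 FIRE
t=5: input=4 -> V=0 FIRE
t=6: input=3 -> V=0 FIRE
t=7: input=2 -> V=0 FIRE
t=8: input=1 -> V=8
t=9: input=3 -> V=0 FIRE
t=10: input=1 -> V=8
t=11: input=1 -> V=0 FIRE
t=12: input=1 -> V=8
t=13: input=0 -> V=7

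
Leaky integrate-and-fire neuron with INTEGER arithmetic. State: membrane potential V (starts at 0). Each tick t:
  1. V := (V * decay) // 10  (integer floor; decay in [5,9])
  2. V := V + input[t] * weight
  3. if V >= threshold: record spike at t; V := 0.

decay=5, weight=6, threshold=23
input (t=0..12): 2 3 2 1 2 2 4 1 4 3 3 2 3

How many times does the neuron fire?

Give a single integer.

Answer: 5

Derivation:
t=0: input=2 -> V=12
t=1: input=3 -> V=0 FIRE
t=2: input=2 -> V=12
t=3: input=1 -> V=12
t=4: input=2 -> V=18
t=5: input=2 -> V=21
t=6: input=4 -> V=0 FIRE
t=7: input=1 -> V=6
t=8: input=4 -> V=0 FIRE
t=9: input=3 -> V=18
t=10: input=3 -> V=0 FIRE
t=11: input=2 -> V=12
t=12: input=3 -> V=0 FIRE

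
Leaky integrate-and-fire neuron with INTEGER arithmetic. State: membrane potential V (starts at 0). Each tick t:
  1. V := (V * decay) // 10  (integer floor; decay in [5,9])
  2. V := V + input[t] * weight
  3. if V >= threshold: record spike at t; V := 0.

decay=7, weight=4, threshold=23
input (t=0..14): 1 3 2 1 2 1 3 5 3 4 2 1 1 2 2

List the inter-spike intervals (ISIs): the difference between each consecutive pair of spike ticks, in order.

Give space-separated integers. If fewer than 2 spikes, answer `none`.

t=0: input=1 -> V=4
t=1: input=3 -> V=14
t=2: input=2 -> V=17
t=3: input=1 -> V=15
t=4: input=2 -> V=18
t=5: input=1 -> V=16
t=6: input=3 -> V=0 FIRE
t=7: input=5 -> V=20
t=8: input=3 -> V=0 FIRE
t=9: input=4 -> V=16
t=10: input=2 -> V=19
t=11: input=1 -> V=17
t=12: input=1 -> V=15
t=13: input=2 -> V=18
t=14: input=2 -> V=20

Answer: 2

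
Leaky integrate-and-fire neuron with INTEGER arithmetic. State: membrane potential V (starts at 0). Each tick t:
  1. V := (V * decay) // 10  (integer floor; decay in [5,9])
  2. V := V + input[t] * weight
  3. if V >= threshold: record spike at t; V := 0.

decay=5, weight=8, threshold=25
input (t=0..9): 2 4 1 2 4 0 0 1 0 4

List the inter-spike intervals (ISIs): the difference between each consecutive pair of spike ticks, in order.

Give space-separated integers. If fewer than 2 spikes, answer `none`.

t=0: input=2 -> V=16
t=1: input=4 -> V=0 FIRE
t=2: input=1 -> V=8
t=3: input=2 -> V=20
t=4: input=4 -> V=0 FIRE
t=5: input=0 -> V=0
t=6: input=0 -> V=0
t=7: input=1 -> V=8
t=8: input=0 -> V=4
t=9: input=4 -> V=0 FIRE

Answer: 3 5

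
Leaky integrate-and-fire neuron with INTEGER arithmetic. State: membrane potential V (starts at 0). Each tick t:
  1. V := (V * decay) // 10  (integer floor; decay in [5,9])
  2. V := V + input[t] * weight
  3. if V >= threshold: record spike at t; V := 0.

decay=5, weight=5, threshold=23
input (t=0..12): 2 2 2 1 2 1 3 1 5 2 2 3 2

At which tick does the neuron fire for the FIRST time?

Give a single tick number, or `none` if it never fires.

t=0: input=2 -> V=10
t=1: input=2 -> V=15
t=2: input=2 -> V=17
t=3: input=1 -> V=13
t=4: input=2 -> V=16
t=5: input=1 -> V=13
t=6: input=3 -> V=21
t=7: input=1 -> V=15
t=8: input=5 -> V=0 FIRE
t=9: input=2 -> V=10
t=10: input=2 -> V=15
t=11: input=3 -> V=22
t=12: input=2 -> V=21

Answer: 8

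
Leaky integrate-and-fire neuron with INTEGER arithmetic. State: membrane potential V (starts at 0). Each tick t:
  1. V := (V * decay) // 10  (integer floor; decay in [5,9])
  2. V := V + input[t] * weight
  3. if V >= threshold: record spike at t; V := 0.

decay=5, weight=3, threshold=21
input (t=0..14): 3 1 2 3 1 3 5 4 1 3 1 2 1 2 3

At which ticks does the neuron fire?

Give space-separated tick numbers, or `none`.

Answer: 6

Derivation:
t=0: input=3 -> V=9
t=1: input=1 -> V=7
t=2: input=2 -> V=9
t=3: input=3 -> V=13
t=4: input=1 -> V=9
t=5: input=3 -> V=13
t=6: input=5 -> V=0 FIRE
t=7: input=4 -> V=12
t=8: input=1 -> V=9
t=9: input=3 -> V=13
t=10: input=1 -> V=9
t=11: input=2 -> V=10
t=12: input=1 -> V=8
t=13: input=2 -> V=10
t=14: input=3 -> V=14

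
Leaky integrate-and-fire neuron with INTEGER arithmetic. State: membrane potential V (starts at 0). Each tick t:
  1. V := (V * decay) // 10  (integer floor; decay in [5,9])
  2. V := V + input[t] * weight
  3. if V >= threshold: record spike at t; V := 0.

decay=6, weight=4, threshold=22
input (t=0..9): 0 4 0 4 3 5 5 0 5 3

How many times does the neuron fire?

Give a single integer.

Answer: 3

Derivation:
t=0: input=0 -> V=0
t=1: input=4 -> V=16
t=2: input=0 -> V=9
t=3: input=4 -> V=21
t=4: input=3 -> V=0 FIRE
t=5: input=5 -> V=20
t=6: input=5 -> V=0 FIRE
t=7: input=0 -> V=0
t=8: input=5 -> V=20
t=9: input=3 -> V=0 FIRE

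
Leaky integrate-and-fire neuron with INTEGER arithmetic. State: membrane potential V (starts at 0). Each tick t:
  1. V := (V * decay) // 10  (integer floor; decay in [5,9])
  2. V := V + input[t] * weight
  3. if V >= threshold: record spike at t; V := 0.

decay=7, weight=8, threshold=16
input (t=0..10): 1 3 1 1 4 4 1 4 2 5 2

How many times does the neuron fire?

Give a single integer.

t=0: input=1 -> V=8
t=1: input=3 -> V=0 FIRE
t=2: input=1 -> V=8
t=3: input=1 -> V=13
t=4: input=4 -> V=0 FIRE
t=5: input=4 -> V=0 FIRE
t=6: input=1 -> V=8
t=7: input=4 -> V=0 FIRE
t=8: input=2 -> V=0 FIRE
t=9: input=5 -> V=0 FIRE
t=10: input=2 -> V=0 FIRE

Answer: 7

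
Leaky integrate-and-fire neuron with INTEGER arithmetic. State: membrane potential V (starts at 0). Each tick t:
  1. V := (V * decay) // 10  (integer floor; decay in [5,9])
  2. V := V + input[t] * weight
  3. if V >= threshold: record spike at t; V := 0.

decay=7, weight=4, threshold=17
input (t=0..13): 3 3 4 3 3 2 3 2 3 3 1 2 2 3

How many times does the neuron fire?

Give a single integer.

Answer: 5

Derivation:
t=0: input=3 -> V=12
t=1: input=3 -> V=0 FIRE
t=2: input=4 -> V=16
t=3: input=3 -> V=0 FIRE
t=4: input=3 -> V=12
t=5: input=2 -> V=16
t=6: input=3 -> V=0 FIRE
t=7: input=2 -> V=8
t=8: input=3 -> V=0 FIRE
t=9: input=3 -> V=12
t=10: input=1 -> V=12
t=11: input=2 -> V=16
t=12: input=2 -> V=0 FIRE
t=13: input=3 -> V=12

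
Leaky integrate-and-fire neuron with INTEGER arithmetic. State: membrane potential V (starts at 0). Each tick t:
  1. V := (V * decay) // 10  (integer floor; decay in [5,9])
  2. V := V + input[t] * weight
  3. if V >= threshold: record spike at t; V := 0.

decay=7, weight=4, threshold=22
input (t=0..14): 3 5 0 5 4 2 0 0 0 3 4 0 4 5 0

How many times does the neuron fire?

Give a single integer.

Answer: 4

Derivation:
t=0: input=3 -> V=12
t=1: input=5 -> V=0 FIRE
t=2: input=0 -> V=0
t=3: input=5 -> V=20
t=4: input=4 -> V=0 FIRE
t=5: input=2 -> V=8
t=6: input=0 -> V=5
t=7: input=0 -> V=3
t=8: input=0 -> V=2
t=9: input=3 -> V=13
t=10: input=4 -> V=0 FIRE
t=11: input=0 -> V=0
t=12: input=4 -> V=16
t=13: input=5 -> V=0 FIRE
t=14: input=0 -> V=0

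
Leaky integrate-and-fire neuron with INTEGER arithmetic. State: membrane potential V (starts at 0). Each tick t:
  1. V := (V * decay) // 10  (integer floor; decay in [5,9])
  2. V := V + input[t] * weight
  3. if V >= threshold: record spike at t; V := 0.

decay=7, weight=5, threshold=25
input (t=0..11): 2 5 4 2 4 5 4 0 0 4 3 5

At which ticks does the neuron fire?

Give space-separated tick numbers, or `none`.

t=0: input=2 -> V=10
t=1: input=5 -> V=0 FIRE
t=2: input=4 -> V=20
t=3: input=2 -> V=24
t=4: input=4 -> V=0 FIRE
t=5: input=5 -> V=0 FIRE
t=6: input=4 -> V=20
t=7: input=0 -> V=14
t=8: input=0 -> V=9
t=9: input=4 -> V=0 FIRE
t=10: input=3 -> V=15
t=11: input=5 -> V=0 FIRE

Answer: 1 4 5 9 11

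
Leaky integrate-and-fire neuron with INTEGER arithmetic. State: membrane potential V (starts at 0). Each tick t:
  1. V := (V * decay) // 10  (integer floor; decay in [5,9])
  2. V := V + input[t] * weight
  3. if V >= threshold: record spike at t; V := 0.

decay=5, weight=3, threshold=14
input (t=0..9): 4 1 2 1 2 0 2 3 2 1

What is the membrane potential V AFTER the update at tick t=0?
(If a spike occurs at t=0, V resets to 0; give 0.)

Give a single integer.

Answer: 12

Derivation:
t=0: input=4 -> V=12
t=1: input=1 -> V=9
t=2: input=2 -> V=10
t=3: input=1 -> V=8
t=4: input=2 -> V=10
t=5: input=0 -> V=5
t=6: input=2 -> V=8
t=7: input=3 -> V=13
t=8: input=2 -> V=12
t=9: input=1 -> V=9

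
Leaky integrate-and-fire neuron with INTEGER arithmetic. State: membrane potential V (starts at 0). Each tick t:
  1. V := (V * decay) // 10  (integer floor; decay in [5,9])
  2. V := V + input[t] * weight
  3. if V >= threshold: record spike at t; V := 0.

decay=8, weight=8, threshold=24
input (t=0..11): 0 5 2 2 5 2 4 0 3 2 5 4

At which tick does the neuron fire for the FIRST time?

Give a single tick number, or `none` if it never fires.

t=0: input=0 -> V=0
t=1: input=5 -> V=0 FIRE
t=2: input=2 -> V=16
t=3: input=2 -> V=0 FIRE
t=4: input=5 -> V=0 FIRE
t=5: input=2 -> V=16
t=6: input=4 -> V=0 FIRE
t=7: input=0 -> V=0
t=8: input=3 -> V=0 FIRE
t=9: input=2 -> V=16
t=10: input=5 -> V=0 FIRE
t=11: input=4 -> V=0 FIRE

Answer: 1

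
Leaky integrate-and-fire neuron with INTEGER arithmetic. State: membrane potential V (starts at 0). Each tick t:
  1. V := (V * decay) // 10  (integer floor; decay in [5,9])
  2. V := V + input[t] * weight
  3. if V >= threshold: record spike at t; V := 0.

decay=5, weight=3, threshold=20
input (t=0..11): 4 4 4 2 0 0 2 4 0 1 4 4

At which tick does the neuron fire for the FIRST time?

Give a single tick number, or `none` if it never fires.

t=0: input=4 -> V=12
t=1: input=4 -> V=18
t=2: input=4 -> V=0 FIRE
t=3: input=2 -> V=6
t=4: input=0 -> V=3
t=5: input=0 -> V=1
t=6: input=2 -> V=6
t=7: input=4 -> V=15
t=8: input=0 -> V=7
t=9: input=1 -> V=6
t=10: input=4 -> V=15
t=11: input=4 -> V=19

Answer: 2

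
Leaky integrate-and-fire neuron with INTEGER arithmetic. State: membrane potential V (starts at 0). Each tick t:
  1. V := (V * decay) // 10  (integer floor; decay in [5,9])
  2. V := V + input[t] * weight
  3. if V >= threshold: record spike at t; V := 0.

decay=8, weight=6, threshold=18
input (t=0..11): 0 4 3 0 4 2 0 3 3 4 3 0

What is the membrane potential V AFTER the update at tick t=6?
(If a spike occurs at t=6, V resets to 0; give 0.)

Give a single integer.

t=0: input=0 -> V=0
t=1: input=4 -> V=0 FIRE
t=2: input=3 -> V=0 FIRE
t=3: input=0 -> V=0
t=4: input=4 -> V=0 FIRE
t=5: input=2 -> V=12
t=6: input=0 -> V=9
t=7: input=3 -> V=0 FIRE
t=8: input=3 -> V=0 FIRE
t=9: input=4 -> V=0 FIRE
t=10: input=3 -> V=0 FIRE
t=11: input=0 -> V=0

Answer: 9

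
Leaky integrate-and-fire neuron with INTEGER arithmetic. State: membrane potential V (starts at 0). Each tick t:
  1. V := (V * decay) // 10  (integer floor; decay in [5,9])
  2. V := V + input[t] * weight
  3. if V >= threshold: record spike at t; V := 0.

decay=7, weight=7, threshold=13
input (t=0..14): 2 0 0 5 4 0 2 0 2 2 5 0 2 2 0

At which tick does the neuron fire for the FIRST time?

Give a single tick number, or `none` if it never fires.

t=0: input=2 -> V=0 FIRE
t=1: input=0 -> V=0
t=2: input=0 -> V=0
t=3: input=5 -> V=0 FIRE
t=4: input=4 -> V=0 FIRE
t=5: input=0 -> V=0
t=6: input=2 -> V=0 FIRE
t=7: input=0 -> V=0
t=8: input=2 -> V=0 FIRE
t=9: input=2 -> V=0 FIRE
t=10: input=5 -> V=0 FIRE
t=11: input=0 -> V=0
t=12: input=2 -> V=0 FIRE
t=13: input=2 -> V=0 FIRE
t=14: input=0 -> V=0

Answer: 0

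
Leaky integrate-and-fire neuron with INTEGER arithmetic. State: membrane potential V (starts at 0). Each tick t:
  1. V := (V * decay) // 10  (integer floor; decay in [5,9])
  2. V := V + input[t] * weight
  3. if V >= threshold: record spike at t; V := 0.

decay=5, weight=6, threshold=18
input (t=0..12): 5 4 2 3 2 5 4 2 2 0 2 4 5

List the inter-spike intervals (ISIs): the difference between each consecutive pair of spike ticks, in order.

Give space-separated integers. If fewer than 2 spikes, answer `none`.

t=0: input=5 -> V=0 FIRE
t=1: input=4 -> V=0 FIRE
t=2: input=2 -> V=12
t=3: input=3 -> V=0 FIRE
t=4: input=2 -> V=12
t=5: input=5 -> V=0 FIRE
t=6: input=4 -> V=0 FIRE
t=7: input=2 -> V=12
t=8: input=2 -> V=0 FIRE
t=9: input=0 -> V=0
t=10: input=2 -> V=12
t=11: input=4 -> V=0 FIRE
t=12: input=5 -> V=0 FIRE

Answer: 1 2 2 1 2 3 1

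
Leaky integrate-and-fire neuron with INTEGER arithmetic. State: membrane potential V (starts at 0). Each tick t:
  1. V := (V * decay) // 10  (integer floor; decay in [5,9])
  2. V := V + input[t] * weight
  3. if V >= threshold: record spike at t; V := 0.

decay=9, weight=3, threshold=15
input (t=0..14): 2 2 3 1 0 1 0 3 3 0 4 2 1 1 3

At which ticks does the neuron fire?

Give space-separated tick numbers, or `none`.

t=0: input=2 -> V=6
t=1: input=2 -> V=11
t=2: input=3 -> V=0 FIRE
t=3: input=1 -> V=3
t=4: input=0 -> V=2
t=5: input=1 -> V=4
t=6: input=0 -> V=3
t=7: input=3 -> V=11
t=8: input=3 -> V=0 FIRE
t=9: input=0 -> V=0
t=10: input=4 -> V=12
t=11: input=2 -> V=0 FIRE
t=12: input=1 -> V=3
t=13: input=1 -> V=5
t=14: input=3 -> V=13

Answer: 2 8 11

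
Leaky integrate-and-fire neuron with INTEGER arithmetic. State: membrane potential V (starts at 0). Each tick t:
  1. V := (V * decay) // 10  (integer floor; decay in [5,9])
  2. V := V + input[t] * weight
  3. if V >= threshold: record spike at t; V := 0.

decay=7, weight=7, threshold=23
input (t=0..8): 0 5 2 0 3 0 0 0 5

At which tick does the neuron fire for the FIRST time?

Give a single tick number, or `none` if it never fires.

Answer: 1

Derivation:
t=0: input=0 -> V=0
t=1: input=5 -> V=0 FIRE
t=2: input=2 -> V=14
t=3: input=0 -> V=9
t=4: input=3 -> V=0 FIRE
t=5: input=0 -> V=0
t=6: input=0 -> V=0
t=7: input=0 -> V=0
t=8: input=5 -> V=0 FIRE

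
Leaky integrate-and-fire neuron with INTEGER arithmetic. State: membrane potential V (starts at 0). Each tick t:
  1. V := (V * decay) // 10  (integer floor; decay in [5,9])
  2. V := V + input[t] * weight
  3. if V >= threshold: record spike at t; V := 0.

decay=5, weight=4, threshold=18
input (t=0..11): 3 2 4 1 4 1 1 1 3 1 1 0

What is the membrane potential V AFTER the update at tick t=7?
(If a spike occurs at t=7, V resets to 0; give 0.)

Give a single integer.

t=0: input=3 -> V=12
t=1: input=2 -> V=14
t=2: input=4 -> V=0 FIRE
t=3: input=1 -> V=4
t=4: input=4 -> V=0 FIRE
t=5: input=1 -> V=4
t=6: input=1 -> V=6
t=7: input=1 -> V=7
t=8: input=3 -> V=15
t=9: input=1 -> V=11
t=10: input=1 -> V=9
t=11: input=0 -> V=4

Answer: 7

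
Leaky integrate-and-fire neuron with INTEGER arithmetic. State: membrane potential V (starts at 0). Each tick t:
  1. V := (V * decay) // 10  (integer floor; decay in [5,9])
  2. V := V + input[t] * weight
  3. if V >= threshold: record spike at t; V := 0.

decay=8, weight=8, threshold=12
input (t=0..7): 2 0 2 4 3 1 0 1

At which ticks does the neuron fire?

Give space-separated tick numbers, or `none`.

Answer: 0 2 3 4 7

Derivation:
t=0: input=2 -> V=0 FIRE
t=1: input=0 -> V=0
t=2: input=2 -> V=0 FIRE
t=3: input=4 -> V=0 FIRE
t=4: input=3 -> V=0 FIRE
t=5: input=1 -> V=8
t=6: input=0 -> V=6
t=7: input=1 -> V=0 FIRE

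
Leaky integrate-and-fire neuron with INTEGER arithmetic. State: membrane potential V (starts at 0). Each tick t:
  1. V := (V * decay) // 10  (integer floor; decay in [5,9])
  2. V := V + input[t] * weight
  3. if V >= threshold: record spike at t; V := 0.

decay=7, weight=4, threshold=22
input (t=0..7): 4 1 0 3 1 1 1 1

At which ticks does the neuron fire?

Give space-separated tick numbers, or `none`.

t=0: input=4 -> V=16
t=1: input=1 -> V=15
t=2: input=0 -> V=10
t=3: input=3 -> V=19
t=4: input=1 -> V=17
t=5: input=1 -> V=15
t=6: input=1 -> V=14
t=7: input=1 -> V=13

Answer: none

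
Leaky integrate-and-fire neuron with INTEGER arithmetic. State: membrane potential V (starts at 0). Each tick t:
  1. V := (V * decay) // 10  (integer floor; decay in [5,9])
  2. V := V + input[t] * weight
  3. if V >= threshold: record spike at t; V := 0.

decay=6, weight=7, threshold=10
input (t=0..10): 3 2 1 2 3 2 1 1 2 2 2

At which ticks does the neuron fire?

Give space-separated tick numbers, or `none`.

Answer: 0 1 3 4 5 7 8 9 10

Derivation:
t=0: input=3 -> V=0 FIRE
t=1: input=2 -> V=0 FIRE
t=2: input=1 -> V=7
t=3: input=2 -> V=0 FIRE
t=4: input=3 -> V=0 FIRE
t=5: input=2 -> V=0 FIRE
t=6: input=1 -> V=7
t=7: input=1 -> V=0 FIRE
t=8: input=2 -> V=0 FIRE
t=9: input=2 -> V=0 FIRE
t=10: input=2 -> V=0 FIRE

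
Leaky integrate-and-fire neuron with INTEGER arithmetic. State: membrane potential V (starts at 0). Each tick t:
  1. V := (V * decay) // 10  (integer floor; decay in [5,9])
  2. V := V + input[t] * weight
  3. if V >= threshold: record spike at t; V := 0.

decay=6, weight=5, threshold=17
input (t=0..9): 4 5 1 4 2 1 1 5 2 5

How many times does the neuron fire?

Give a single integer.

Answer: 5

Derivation:
t=0: input=4 -> V=0 FIRE
t=1: input=5 -> V=0 FIRE
t=2: input=1 -> V=5
t=3: input=4 -> V=0 FIRE
t=4: input=2 -> V=10
t=5: input=1 -> V=11
t=6: input=1 -> V=11
t=7: input=5 -> V=0 FIRE
t=8: input=2 -> V=10
t=9: input=5 -> V=0 FIRE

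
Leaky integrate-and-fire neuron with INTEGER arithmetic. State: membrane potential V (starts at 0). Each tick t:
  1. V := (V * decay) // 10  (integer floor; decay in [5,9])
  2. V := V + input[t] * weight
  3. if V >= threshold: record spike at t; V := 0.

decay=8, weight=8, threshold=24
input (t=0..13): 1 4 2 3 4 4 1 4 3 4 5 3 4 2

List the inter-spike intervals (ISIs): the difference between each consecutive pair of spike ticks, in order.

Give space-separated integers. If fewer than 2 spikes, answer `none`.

t=0: input=1 -> V=8
t=1: input=4 -> V=0 FIRE
t=2: input=2 -> V=16
t=3: input=3 -> V=0 FIRE
t=4: input=4 -> V=0 FIRE
t=5: input=4 -> V=0 FIRE
t=6: input=1 -> V=8
t=7: input=4 -> V=0 FIRE
t=8: input=3 -> V=0 FIRE
t=9: input=4 -> V=0 FIRE
t=10: input=5 -> V=0 FIRE
t=11: input=3 -> V=0 FIRE
t=12: input=4 -> V=0 FIRE
t=13: input=2 -> V=16

Answer: 2 1 1 2 1 1 1 1 1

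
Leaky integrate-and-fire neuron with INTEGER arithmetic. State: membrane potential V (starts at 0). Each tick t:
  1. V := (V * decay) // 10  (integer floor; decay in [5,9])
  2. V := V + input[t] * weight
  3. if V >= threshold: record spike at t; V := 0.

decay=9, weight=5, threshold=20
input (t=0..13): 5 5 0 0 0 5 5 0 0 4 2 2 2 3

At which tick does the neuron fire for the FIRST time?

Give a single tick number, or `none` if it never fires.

t=0: input=5 -> V=0 FIRE
t=1: input=5 -> V=0 FIRE
t=2: input=0 -> V=0
t=3: input=0 -> V=0
t=4: input=0 -> V=0
t=5: input=5 -> V=0 FIRE
t=6: input=5 -> V=0 FIRE
t=7: input=0 -> V=0
t=8: input=0 -> V=0
t=9: input=4 -> V=0 FIRE
t=10: input=2 -> V=10
t=11: input=2 -> V=19
t=12: input=2 -> V=0 FIRE
t=13: input=3 -> V=15

Answer: 0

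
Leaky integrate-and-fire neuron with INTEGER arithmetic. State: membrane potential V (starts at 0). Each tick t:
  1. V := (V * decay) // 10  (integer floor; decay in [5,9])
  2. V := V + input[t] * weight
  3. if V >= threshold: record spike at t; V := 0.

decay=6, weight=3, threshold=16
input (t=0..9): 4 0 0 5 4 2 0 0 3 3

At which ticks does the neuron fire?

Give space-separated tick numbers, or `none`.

t=0: input=4 -> V=12
t=1: input=0 -> V=7
t=2: input=0 -> V=4
t=3: input=5 -> V=0 FIRE
t=4: input=4 -> V=12
t=5: input=2 -> V=13
t=6: input=0 -> V=7
t=7: input=0 -> V=4
t=8: input=3 -> V=11
t=9: input=3 -> V=15

Answer: 3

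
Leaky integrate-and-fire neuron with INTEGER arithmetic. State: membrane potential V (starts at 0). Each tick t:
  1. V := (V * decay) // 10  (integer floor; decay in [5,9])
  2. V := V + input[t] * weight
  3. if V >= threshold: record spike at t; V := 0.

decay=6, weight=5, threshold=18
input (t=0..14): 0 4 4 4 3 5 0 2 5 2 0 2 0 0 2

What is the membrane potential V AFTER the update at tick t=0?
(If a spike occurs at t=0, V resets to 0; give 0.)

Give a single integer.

Answer: 0

Derivation:
t=0: input=0 -> V=0
t=1: input=4 -> V=0 FIRE
t=2: input=4 -> V=0 FIRE
t=3: input=4 -> V=0 FIRE
t=4: input=3 -> V=15
t=5: input=5 -> V=0 FIRE
t=6: input=0 -> V=0
t=7: input=2 -> V=10
t=8: input=5 -> V=0 FIRE
t=9: input=2 -> V=10
t=10: input=0 -> V=6
t=11: input=2 -> V=13
t=12: input=0 -> V=7
t=13: input=0 -> V=4
t=14: input=2 -> V=12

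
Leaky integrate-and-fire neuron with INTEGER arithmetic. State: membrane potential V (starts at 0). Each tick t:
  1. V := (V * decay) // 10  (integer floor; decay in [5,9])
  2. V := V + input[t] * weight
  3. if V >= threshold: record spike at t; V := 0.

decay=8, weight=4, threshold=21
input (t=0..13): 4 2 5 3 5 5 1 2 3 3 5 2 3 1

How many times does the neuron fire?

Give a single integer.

t=0: input=4 -> V=16
t=1: input=2 -> V=20
t=2: input=5 -> V=0 FIRE
t=3: input=3 -> V=12
t=4: input=5 -> V=0 FIRE
t=5: input=5 -> V=20
t=6: input=1 -> V=20
t=7: input=2 -> V=0 FIRE
t=8: input=3 -> V=12
t=9: input=3 -> V=0 FIRE
t=10: input=5 -> V=20
t=11: input=2 -> V=0 FIRE
t=12: input=3 -> V=12
t=13: input=1 -> V=13

Answer: 5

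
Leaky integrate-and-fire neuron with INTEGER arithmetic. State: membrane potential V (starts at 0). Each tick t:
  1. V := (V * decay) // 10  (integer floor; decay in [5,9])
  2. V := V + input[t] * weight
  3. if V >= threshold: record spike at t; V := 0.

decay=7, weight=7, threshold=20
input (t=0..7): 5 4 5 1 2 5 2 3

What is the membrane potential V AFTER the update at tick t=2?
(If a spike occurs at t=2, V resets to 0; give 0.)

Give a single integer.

Answer: 0

Derivation:
t=0: input=5 -> V=0 FIRE
t=1: input=4 -> V=0 FIRE
t=2: input=5 -> V=0 FIRE
t=3: input=1 -> V=7
t=4: input=2 -> V=18
t=5: input=5 -> V=0 FIRE
t=6: input=2 -> V=14
t=7: input=3 -> V=0 FIRE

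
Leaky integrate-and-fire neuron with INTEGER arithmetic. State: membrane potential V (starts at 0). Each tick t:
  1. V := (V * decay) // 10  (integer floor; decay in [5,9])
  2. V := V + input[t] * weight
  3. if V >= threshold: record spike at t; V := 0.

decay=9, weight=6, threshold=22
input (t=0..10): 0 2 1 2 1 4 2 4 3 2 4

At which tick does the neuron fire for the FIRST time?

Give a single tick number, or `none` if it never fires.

t=0: input=0 -> V=0
t=1: input=2 -> V=12
t=2: input=1 -> V=16
t=3: input=2 -> V=0 FIRE
t=4: input=1 -> V=6
t=5: input=4 -> V=0 FIRE
t=6: input=2 -> V=12
t=7: input=4 -> V=0 FIRE
t=8: input=3 -> V=18
t=9: input=2 -> V=0 FIRE
t=10: input=4 -> V=0 FIRE

Answer: 3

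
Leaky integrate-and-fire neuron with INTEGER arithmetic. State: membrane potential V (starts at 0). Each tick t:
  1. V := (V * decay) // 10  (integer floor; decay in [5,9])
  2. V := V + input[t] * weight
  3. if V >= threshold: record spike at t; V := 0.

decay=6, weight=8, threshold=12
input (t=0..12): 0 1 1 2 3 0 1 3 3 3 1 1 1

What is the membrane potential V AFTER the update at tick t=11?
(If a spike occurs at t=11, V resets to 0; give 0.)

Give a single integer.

t=0: input=0 -> V=0
t=1: input=1 -> V=8
t=2: input=1 -> V=0 FIRE
t=3: input=2 -> V=0 FIRE
t=4: input=3 -> V=0 FIRE
t=5: input=0 -> V=0
t=6: input=1 -> V=8
t=7: input=3 -> V=0 FIRE
t=8: input=3 -> V=0 FIRE
t=9: input=3 -> V=0 FIRE
t=10: input=1 -> V=8
t=11: input=1 -> V=0 FIRE
t=12: input=1 -> V=8

Answer: 0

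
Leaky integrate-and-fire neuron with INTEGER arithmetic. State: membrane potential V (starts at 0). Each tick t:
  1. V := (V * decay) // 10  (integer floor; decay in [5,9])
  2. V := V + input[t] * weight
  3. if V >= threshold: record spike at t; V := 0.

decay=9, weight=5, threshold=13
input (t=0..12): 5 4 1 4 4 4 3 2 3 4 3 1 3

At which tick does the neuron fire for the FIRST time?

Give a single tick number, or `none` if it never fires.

Answer: 0

Derivation:
t=0: input=5 -> V=0 FIRE
t=1: input=4 -> V=0 FIRE
t=2: input=1 -> V=5
t=3: input=4 -> V=0 FIRE
t=4: input=4 -> V=0 FIRE
t=5: input=4 -> V=0 FIRE
t=6: input=3 -> V=0 FIRE
t=7: input=2 -> V=10
t=8: input=3 -> V=0 FIRE
t=9: input=4 -> V=0 FIRE
t=10: input=3 -> V=0 FIRE
t=11: input=1 -> V=5
t=12: input=3 -> V=0 FIRE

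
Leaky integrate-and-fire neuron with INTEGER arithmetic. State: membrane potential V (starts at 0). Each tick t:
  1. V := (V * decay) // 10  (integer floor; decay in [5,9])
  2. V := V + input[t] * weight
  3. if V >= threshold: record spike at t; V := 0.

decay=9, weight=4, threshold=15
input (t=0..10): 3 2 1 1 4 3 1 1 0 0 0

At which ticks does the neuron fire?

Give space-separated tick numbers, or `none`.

t=0: input=3 -> V=12
t=1: input=2 -> V=0 FIRE
t=2: input=1 -> V=4
t=3: input=1 -> V=7
t=4: input=4 -> V=0 FIRE
t=5: input=3 -> V=12
t=6: input=1 -> V=14
t=7: input=1 -> V=0 FIRE
t=8: input=0 -> V=0
t=9: input=0 -> V=0
t=10: input=0 -> V=0

Answer: 1 4 7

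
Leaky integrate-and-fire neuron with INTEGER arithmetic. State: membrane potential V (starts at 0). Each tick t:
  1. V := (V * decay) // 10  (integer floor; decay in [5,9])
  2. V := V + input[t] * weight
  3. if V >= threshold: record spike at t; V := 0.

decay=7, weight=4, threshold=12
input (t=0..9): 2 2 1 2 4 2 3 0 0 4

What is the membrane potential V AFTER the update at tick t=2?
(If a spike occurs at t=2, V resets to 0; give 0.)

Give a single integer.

t=0: input=2 -> V=8
t=1: input=2 -> V=0 FIRE
t=2: input=1 -> V=4
t=3: input=2 -> V=10
t=4: input=4 -> V=0 FIRE
t=5: input=2 -> V=8
t=6: input=3 -> V=0 FIRE
t=7: input=0 -> V=0
t=8: input=0 -> V=0
t=9: input=4 -> V=0 FIRE

Answer: 4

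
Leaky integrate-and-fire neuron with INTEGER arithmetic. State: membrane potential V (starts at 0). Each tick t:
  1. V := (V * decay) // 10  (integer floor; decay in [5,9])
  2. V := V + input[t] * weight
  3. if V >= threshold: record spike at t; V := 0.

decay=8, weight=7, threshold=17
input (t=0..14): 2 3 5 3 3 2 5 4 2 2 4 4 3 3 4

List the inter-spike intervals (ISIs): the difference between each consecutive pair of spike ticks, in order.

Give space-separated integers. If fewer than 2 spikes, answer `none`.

Answer: 1 1 1 2 1 2 1 1 1 1 1

Derivation:
t=0: input=2 -> V=14
t=1: input=3 -> V=0 FIRE
t=2: input=5 -> V=0 FIRE
t=3: input=3 -> V=0 FIRE
t=4: input=3 -> V=0 FIRE
t=5: input=2 -> V=14
t=6: input=5 -> V=0 FIRE
t=7: input=4 -> V=0 FIRE
t=8: input=2 -> V=14
t=9: input=2 -> V=0 FIRE
t=10: input=4 -> V=0 FIRE
t=11: input=4 -> V=0 FIRE
t=12: input=3 -> V=0 FIRE
t=13: input=3 -> V=0 FIRE
t=14: input=4 -> V=0 FIRE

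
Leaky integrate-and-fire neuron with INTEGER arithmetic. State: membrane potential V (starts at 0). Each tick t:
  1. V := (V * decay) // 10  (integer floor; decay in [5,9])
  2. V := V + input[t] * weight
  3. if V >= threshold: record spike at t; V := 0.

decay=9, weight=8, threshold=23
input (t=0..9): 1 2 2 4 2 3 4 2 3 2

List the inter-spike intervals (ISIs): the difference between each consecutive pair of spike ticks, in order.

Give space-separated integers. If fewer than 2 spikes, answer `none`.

Answer: 2 2 1 2

Derivation:
t=0: input=1 -> V=8
t=1: input=2 -> V=0 FIRE
t=2: input=2 -> V=16
t=3: input=4 -> V=0 FIRE
t=4: input=2 -> V=16
t=5: input=3 -> V=0 FIRE
t=6: input=4 -> V=0 FIRE
t=7: input=2 -> V=16
t=8: input=3 -> V=0 FIRE
t=9: input=2 -> V=16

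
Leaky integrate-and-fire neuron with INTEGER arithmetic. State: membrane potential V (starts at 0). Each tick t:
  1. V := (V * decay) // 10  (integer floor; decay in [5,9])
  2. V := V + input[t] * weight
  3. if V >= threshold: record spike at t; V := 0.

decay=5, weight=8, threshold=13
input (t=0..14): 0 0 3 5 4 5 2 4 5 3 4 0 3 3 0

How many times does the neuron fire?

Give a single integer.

t=0: input=0 -> V=0
t=1: input=0 -> V=0
t=2: input=3 -> V=0 FIRE
t=3: input=5 -> V=0 FIRE
t=4: input=4 -> V=0 FIRE
t=5: input=5 -> V=0 FIRE
t=6: input=2 -> V=0 FIRE
t=7: input=4 -> V=0 FIRE
t=8: input=5 -> V=0 FIRE
t=9: input=3 -> V=0 FIRE
t=10: input=4 -> V=0 FIRE
t=11: input=0 -> V=0
t=12: input=3 -> V=0 FIRE
t=13: input=3 -> V=0 FIRE
t=14: input=0 -> V=0

Answer: 11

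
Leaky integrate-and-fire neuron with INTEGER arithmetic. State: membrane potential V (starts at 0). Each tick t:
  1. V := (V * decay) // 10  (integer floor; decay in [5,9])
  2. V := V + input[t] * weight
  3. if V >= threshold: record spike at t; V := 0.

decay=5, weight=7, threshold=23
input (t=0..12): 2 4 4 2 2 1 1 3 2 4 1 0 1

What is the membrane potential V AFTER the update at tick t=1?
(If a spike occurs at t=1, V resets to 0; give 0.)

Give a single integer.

t=0: input=2 -> V=14
t=1: input=4 -> V=0 FIRE
t=2: input=4 -> V=0 FIRE
t=3: input=2 -> V=14
t=4: input=2 -> V=21
t=5: input=1 -> V=17
t=6: input=1 -> V=15
t=7: input=3 -> V=0 FIRE
t=8: input=2 -> V=14
t=9: input=4 -> V=0 FIRE
t=10: input=1 -> V=7
t=11: input=0 -> V=3
t=12: input=1 -> V=8

Answer: 0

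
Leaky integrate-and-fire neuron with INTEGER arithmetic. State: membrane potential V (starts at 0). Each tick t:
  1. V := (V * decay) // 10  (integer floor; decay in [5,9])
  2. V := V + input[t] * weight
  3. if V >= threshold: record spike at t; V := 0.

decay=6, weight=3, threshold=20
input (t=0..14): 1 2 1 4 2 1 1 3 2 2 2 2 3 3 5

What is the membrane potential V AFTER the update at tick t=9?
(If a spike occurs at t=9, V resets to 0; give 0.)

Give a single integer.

t=0: input=1 -> V=3
t=1: input=2 -> V=7
t=2: input=1 -> V=7
t=3: input=4 -> V=16
t=4: input=2 -> V=15
t=5: input=1 -> V=12
t=6: input=1 -> V=10
t=7: input=3 -> V=15
t=8: input=2 -> V=15
t=9: input=2 -> V=15
t=10: input=2 -> V=15
t=11: input=2 -> V=15
t=12: input=3 -> V=18
t=13: input=3 -> V=19
t=14: input=5 -> V=0 FIRE

Answer: 15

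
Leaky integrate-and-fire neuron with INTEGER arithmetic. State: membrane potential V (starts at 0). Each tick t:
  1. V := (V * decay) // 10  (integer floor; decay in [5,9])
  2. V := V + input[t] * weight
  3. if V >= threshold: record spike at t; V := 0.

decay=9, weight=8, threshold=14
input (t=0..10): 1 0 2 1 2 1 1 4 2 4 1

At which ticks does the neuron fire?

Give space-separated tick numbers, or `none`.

Answer: 2 4 6 7 8 9

Derivation:
t=0: input=1 -> V=8
t=1: input=0 -> V=7
t=2: input=2 -> V=0 FIRE
t=3: input=1 -> V=8
t=4: input=2 -> V=0 FIRE
t=5: input=1 -> V=8
t=6: input=1 -> V=0 FIRE
t=7: input=4 -> V=0 FIRE
t=8: input=2 -> V=0 FIRE
t=9: input=4 -> V=0 FIRE
t=10: input=1 -> V=8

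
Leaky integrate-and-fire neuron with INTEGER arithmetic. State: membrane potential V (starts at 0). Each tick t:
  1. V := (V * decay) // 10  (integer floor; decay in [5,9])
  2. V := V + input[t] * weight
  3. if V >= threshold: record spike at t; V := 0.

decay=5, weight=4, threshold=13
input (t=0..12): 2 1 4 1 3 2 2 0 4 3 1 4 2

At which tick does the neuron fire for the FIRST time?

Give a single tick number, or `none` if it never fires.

Answer: 2

Derivation:
t=0: input=2 -> V=8
t=1: input=1 -> V=8
t=2: input=4 -> V=0 FIRE
t=3: input=1 -> V=4
t=4: input=3 -> V=0 FIRE
t=5: input=2 -> V=8
t=6: input=2 -> V=12
t=7: input=0 -> V=6
t=8: input=4 -> V=0 FIRE
t=9: input=3 -> V=12
t=10: input=1 -> V=10
t=11: input=4 -> V=0 FIRE
t=12: input=2 -> V=8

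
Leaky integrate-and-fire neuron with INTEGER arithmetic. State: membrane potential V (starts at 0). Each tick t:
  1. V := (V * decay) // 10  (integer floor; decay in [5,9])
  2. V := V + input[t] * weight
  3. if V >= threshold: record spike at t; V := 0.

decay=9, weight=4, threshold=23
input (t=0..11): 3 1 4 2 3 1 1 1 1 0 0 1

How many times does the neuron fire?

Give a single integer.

Answer: 2

Derivation:
t=0: input=3 -> V=12
t=1: input=1 -> V=14
t=2: input=4 -> V=0 FIRE
t=3: input=2 -> V=8
t=4: input=3 -> V=19
t=5: input=1 -> V=21
t=6: input=1 -> V=22
t=7: input=1 -> V=0 FIRE
t=8: input=1 -> V=4
t=9: input=0 -> V=3
t=10: input=0 -> V=2
t=11: input=1 -> V=5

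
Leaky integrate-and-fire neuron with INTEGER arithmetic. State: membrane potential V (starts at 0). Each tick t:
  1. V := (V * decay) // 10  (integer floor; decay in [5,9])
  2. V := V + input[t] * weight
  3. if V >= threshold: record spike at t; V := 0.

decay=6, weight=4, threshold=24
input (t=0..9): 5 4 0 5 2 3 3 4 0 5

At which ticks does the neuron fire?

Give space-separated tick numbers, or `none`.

Answer: 1 5 9

Derivation:
t=0: input=5 -> V=20
t=1: input=4 -> V=0 FIRE
t=2: input=0 -> V=0
t=3: input=5 -> V=20
t=4: input=2 -> V=20
t=5: input=3 -> V=0 FIRE
t=6: input=3 -> V=12
t=7: input=4 -> V=23
t=8: input=0 -> V=13
t=9: input=5 -> V=0 FIRE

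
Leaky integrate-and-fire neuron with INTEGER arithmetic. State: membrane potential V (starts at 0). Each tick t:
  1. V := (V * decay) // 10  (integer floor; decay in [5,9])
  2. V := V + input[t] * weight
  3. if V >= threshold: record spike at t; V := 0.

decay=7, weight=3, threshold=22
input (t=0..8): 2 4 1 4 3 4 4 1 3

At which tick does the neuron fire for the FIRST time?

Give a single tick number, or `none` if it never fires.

Answer: 4

Derivation:
t=0: input=2 -> V=6
t=1: input=4 -> V=16
t=2: input=1 -> V=14
t=3: input=4 -> V=21
t=4: input=3 -> V=0 FIRE
t=5: input=4 -> V=12
t=6: input=4 -> V=20
t=7: input=1 -> V=17
t=8: input=3 -> V=20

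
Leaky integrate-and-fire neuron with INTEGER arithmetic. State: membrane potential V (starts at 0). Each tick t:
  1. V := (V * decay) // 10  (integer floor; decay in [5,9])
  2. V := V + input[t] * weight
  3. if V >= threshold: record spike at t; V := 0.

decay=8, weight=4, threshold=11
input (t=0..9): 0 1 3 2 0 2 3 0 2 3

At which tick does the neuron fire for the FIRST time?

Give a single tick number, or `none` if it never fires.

Answer: 2

Derivation:
t=0: input=0 -> V=0
t=1: input=1 -> V=4
t=2: input=3 -> V=0 FIRE
t=3: input=2 -> V=8
t=4: input=0 -> V=6
t=5: input=2 -> V=0 FIRE
t=6: input=3 -> V=0 FIRE
t=7: input=0 -> V=0
t=8: input=2 -> V=8
t=9: input=3 -> V=0 FIRE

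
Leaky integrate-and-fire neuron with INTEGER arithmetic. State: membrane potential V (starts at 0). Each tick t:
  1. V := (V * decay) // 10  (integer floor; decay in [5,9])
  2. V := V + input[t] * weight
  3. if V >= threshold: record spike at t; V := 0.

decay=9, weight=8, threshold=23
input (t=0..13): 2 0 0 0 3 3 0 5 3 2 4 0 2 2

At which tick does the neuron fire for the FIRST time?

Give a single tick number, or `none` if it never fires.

t=0: input=2 -> V=16
t=1: input=0 -> V=14
t=2: input=0 -> V=12
t=3: input=0 -> V=10
t=4: input=3 -> V=0 FIRE
t=5: input=3 -> V=0 FIRE
t=6: input=0 -> V=0
t=7: input=5 -> V=0 FIRE
t=8: input=3 -> V=0 FIRE
t=9: input=2 -> V=16
t=10: input=4 -> V=0 FIRE
t=11: input=0 -> V=0
t=12: input=2 -> V=16
t=13: input=2 -> V=0 FIRE

Answer: 4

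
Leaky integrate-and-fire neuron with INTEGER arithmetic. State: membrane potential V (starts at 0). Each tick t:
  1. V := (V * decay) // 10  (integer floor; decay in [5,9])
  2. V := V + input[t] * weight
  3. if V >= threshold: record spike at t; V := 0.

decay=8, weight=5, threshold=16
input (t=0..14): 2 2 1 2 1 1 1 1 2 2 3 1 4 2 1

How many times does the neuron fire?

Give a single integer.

t=0: input=2 -> V=10
t=1: input=2 -> V=0 FIRE
t=2: input=1 -> V=5
t=3: input=2 -> V=14
t=4: input=1 -> V=0 FIRE
t=5: input=1 -> V=5
t=6: input=1 -> V=9
t=7: input=1 -> V=12
t=8: input=2 -> V=0 FIRE
t=9: input=2 -> V=10
t=10: input=3 -> V=0 FIRE
t=11: input=1 -> V=5
t=12: input=4 -> V=0 FIRE
t=13: input=2 -> V=10
t=14: input=1 -> V=13

Answer: 5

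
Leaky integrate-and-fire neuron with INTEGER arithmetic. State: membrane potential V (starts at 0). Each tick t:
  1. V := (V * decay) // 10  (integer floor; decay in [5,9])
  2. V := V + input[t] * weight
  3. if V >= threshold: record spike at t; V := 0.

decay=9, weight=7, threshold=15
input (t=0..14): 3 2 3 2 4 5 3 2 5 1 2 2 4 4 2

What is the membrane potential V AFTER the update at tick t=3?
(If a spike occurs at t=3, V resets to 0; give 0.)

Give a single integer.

Answer: 14

Derivation:
t=0: input=3 -> V=0 FIRE
t=1: input=2 -> V=14
t=2: input=3 -> V=0 FIRE
t=3: input=2 -> V=14
t=4: input=4 -> V=0 FIRE
t=5: input=5 -> V=0 FIRE
t=6: input=3 -> V=0 FIRE
t=7: input=2 -> V=14
t=8: input=5 -> V=0 FIRE
t=9: input=1 -> V=7
t=10: input=2 -> V=0 FIRE
t=11: input=2 -> V=14
t=12: input=4 -> V=0 FIRE
t=13: input=4 -> V=0 FIRE
t=14: input=2 -> V=14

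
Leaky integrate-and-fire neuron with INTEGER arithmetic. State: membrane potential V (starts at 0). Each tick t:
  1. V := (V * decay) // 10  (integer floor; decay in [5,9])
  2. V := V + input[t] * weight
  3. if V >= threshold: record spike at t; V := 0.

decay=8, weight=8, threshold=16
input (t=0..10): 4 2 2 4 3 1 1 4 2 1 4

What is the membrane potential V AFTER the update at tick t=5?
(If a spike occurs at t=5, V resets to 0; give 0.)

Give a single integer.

t=0: input=4 -> V=0 FIRE
t=1: input=2 -> V=0 FIRE
t=2: input=2 -> V=0 FIRE
t=3: input=4 -> V=0 FIRE
t=4: input=3 -> V=0 FIRE
t=5: input=1 -> V=8
t=6: input=1 -> V=14
t=7: input=4 -> V=0 FIRE
t=8: input=2 -> V=0 FIRE
t=9: input=1 -> V=8
t=10: input=4 -> V=0 FIRE

Answer: 8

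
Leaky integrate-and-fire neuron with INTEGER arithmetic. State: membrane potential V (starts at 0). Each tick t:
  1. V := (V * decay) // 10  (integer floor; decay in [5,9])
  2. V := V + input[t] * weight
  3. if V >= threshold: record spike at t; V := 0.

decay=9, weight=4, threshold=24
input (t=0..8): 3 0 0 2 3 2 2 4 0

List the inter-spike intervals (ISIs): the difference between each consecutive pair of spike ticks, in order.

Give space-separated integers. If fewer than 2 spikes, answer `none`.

Answer: 3

Derivation:
t=0: input=3 -> V=12
t=1: input=0 -> V=10
t=2: input=0 -> V=9
t=3: input=2 -> V=16
t=4: input=3 -> V=0 FIRE
t=5: input=2 -> V=8
t=6: input=2 -> V=15
t=7: input=4 -> V=0 FIRE
t=8: input=0 -> V=0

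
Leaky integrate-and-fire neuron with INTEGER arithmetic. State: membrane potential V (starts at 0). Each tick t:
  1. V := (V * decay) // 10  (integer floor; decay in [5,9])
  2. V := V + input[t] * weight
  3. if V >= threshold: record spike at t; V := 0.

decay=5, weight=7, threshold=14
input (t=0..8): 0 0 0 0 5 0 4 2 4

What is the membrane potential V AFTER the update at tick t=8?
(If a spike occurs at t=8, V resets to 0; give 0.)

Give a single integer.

t=0: input=0 -> V=0
t=1: input=0 -> V=0
t=2: input=0 -> V=0
t=3: input=0 -> V=0
t=4: input=5 -> V=0 FIRE
t=5: input=0 -> V=0
t=6: input=4 -> V=0 FIRE
t=7: input=2 -> V=0 FIRE
t=8: input=4 -> V=0 FIRE

Answer: 0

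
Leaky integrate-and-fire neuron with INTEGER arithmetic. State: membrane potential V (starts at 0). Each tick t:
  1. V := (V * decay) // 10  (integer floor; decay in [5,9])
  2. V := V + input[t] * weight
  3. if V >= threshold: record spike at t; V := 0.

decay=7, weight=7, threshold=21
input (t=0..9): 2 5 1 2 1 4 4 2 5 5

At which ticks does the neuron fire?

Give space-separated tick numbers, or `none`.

Answer: 1 5 6 8 9

Derivation:
t=0: input=2 -> V=14
t=1: input=5 -> V=0 FIRE
t=2: input=1 -> V=7
t=3: input=2 -> V=18
t=4: input=1 -> V=19
t=5: input=4 -> V=0 FIRE
t=6: input=4 -> V=0 FIRE
t=7: input=2 -> V=14
t=8: input=5 -> V=0 FIRE
t=9: input=5 -> V=0 FIRE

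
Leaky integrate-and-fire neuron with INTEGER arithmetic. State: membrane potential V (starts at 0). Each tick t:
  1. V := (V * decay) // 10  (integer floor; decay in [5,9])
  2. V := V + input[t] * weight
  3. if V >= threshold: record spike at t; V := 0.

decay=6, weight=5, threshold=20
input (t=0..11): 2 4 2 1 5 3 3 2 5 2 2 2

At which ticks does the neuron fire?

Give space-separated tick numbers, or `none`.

t=0: input=2 -> V=10
t=1: input=4 -> V=0 FIRE
t=2: input=2 -> V=10
t=3: input=1 -> V=11
t=4: input=5 -> V=0 FIRE
t=5: input=3 -> V=15
t=6: input=3 -> V=0 FIRE
t=7: input=2 -> V=10
t=8: input=5 -> V=0 FIRE
t=9: input=2 -> V=10
t=10: input=2 -> V=16
t=11: input=2 -> V=19

Answer: 1 4 6 8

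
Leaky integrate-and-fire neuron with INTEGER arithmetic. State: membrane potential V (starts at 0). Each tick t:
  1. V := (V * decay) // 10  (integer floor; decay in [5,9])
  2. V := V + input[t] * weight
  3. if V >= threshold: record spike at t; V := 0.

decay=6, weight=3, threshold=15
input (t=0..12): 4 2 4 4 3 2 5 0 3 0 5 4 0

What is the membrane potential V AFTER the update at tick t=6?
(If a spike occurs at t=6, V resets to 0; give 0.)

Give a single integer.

t=0: input=4 -> V=12
t=1: input=2 -> V=13
t=2: input=4 -> V=0 FIRE
t=3: input=4 -> V=12
t=4: input=3 -> V=0 FIRE
t=5: input=2 -> V=6
t=6: input=5 -> V=0 FIRE
t=7: input=0 -> V=0
t=8: input=3 -> V=9
t=9: input=0 -> V=5
t=10: input=5 -> V=0 FIRE
t=11: input=4 -> V=12
t=12: input=0 -> V=7

Answer: 0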